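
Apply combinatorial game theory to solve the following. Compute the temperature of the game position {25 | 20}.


The game is {25 | 20}, a switch {a | b} with numbers a > b.
Cooling {a | b} by t gives {a - t | b + t}, which stops being hot when a - t = b + t, i.e. at t = (a - b)/2. So the temperature of a switch is (a - b)/2.
Temperature = (Left option - Right option) / 2
= (25 - (20)) / 2
= 5 / 2
= 5/2

5/2


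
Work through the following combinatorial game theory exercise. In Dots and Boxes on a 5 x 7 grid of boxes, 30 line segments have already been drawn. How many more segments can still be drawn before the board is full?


Grid: 5 x 7 boxes, i.e. 6 rows and 8 columns of dots.
Horizontal edges: (rows + 1) * cols = 6 * 7 = 42
Vertical edges: rows * (cols + 1) = 5 * 8 = 40
Total edges: 42 + 40 = 82
Edges drawn: 30
Remaining: 82 - 30 = 52

52


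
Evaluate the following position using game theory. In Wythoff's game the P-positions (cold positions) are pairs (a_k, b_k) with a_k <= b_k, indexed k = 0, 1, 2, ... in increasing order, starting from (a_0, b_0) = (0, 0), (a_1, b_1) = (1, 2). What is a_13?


By Wythoff's theorem, a_k = floor(k * phi) and b_k = floor(k * phi^2) = a_k + k, where phi = (1 + sqrt(5))/2 is the golden ratio.
phi = (1 + sqrt(5))/2 = 1.618034
k = 13
k * phi = 13 * 1.618034 = 21.034442
a_13 = floor(k * phi) = 21

21


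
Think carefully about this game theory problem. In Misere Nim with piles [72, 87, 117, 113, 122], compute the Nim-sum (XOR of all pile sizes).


We need the XOR (exclusive or) of all pile sizes.
After XOR-ing pile 1 (size 72): 0 XOR 72 = 72
After XOR-ing pile 2 (size 87): 72 XOR 87 = 31
After XOR-ing pile 3 (size 117): 31 XOR 117 = 106
After XOR-ing pile 4 (size 113): 106 XOR 113 = 27
After XOR-ing pile 5 (size 122): 27 XOR 122 = 97
The Nim-value of this position is 97.

97


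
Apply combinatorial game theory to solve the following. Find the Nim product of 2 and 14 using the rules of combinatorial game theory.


Nim multiplication is bilinear over XOR: (u XOR v) * w = (u*w) XOR (v*w).
So we split each operand into its bit components and XOR the pairwise Nim products.
2 = 2 (as XOR of powers of 2).
14 = 2 + 4 + 8 (as XOR of powers of 2).
Using the standard Nim-product table on single bits:
  2*2 = 3,   2*4 = 8,   2*8 = 12,
  4*4 = 6,   4*8 = 11,  8*8 = 13,
and  1*x = x (identity), k*l = l*k (commutative).
Pairwise Nim products:
  2 * 2 = 3
  2 * 4 = 8
  2 * 8 = 12
XOR them: 3 XOR 8 XOR 12 = 7.
Result: 2 * 14 = 7 (in Nim).

7


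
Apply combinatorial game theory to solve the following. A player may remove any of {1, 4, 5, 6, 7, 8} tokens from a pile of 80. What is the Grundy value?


The subtraction set is S = {1, 4, 5, 6, 7, 8}.
G(k) = mex{ G(k - s) : s in S, s <= k }. We compute iteratively: G(0) = 0.
G(1) = mex({0}) = 1
G(2) = mex({1}) = 0
G(3) = mex({0}) = 1
G(4) = mex({0, 1}) = 2
G(5) = mex({0, 1, 2}) = 3
G(6) = mex({0, 1, 3}) = 2
G(7) = mex({0, 1, 2}) = 3
G(8) = mex({0, 1, 2, 3}) = 4
G(9) = mex({0, 1, 2, 3, 4}) = 5
G(10) = mex({0, 1, 2, 3, 5}) = 4
G(11) = mex({1, 2, 3, 4}) = 0
G(12) = mex({0, 2, 3, 4}) = 1
G(13) = mex({1, 2, 3, 4, 5}) = 0
G(14) = mex({0, 2, 3, 4, 5}) = 1
G(15) = mex({0, 1, 3, 4, 5}) = 2
G(16) = mex({0, 1, 2, 4, 5}) = 3
G(17) = mex({0, 1, 3, 4, 5}) = 2
G(18) = mex({0, 1, 2, 4}) = 3
Observe that G(11)..G(18) = 0, 1, 0, 1, 2, 3, 2, 3 repeats G(0)..G(7) = 0, 1, 0, 1, 2, 3, 2, 3.
For k >= max(S) = 8, G(k) is determined by the previous 8 values G(k-8)..G(k-1); a window of 8 consecutive values has recurred shifted by 11, so by induction G(k + 11) = G(k) for all k >= 0: the sequence is periodic from the start with period 11.
One period: G(0..10) = 0, 1, 0, 1, 2, 3, 2, 3, 4, 5, 4.
80 mod 11 = 3, so G(80) = G(3) = 1.

1


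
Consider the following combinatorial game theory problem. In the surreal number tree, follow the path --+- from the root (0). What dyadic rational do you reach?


Sign expansion: --+-
Rule: track bounds (lo, hi), initially (-inf, +inf). On '+', the current value becomes lo and we move to the simplest number in (value, hi): value + 1 if hi = +inf, otherwise the midpoint (value + hi)/2. On '-', the current value becomes hi and we move to value - 1 if lo = -inf, otherwise the midpoint (lo + value)/2.
Start at 0.
Step 1: sign = -, move left. Bounds: (-inf, 0). Value = -1
Step 2: sign = -, move left. Bounds: (-inf, -1). Value = -2
Step 3: sign = +, move right. Bounds: (-2, -1). Value = -3/2
Step 4: sign = -, move left. Bounds: (-2, -3/2). Value = -7/4
The surreal number with sign expansion --+- is -7/4.

-7/4


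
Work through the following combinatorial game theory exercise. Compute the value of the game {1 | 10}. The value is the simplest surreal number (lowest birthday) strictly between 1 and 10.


Left options: {1}, max = 1
Right options: {10}, min = 10
All options are numbers and max(Left) < min(Right), so by the simplicity theorem the value is the simplest (earliest-born) number strictly between 1 and 10.
Integers 2 through 9 all lie strictly between 1 and 10.
Among integers, the simplest (lowest birthday = smallest |n|; 0 is born on day 0, +-n on day n) is 2.
No non-integer in the interval can be simpler: if x is a non-integer in the interval, then floor(x) or ceil(x) also lies in the interval (the interval contains an integer), and both are proper prefixes of x's sign expansion, i.e. born earlier. So the game value is 2.
Game value = 2

2


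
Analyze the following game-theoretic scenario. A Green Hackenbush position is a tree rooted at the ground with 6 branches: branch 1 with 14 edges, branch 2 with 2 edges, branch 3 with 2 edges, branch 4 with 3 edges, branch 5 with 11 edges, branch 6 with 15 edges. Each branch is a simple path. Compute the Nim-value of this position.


The tree has 6 branches from the ground vertex.
In Green Hackenbush, the Nim-value of a simple path of length k is k.
Branch 1: length 14, Nim-value = 14
Branch 2: length 2, Nim-value = 2
Branch 3: length 2, Nim-value = 2
Branch 4: length 3, Nim-value = 3
Branch 5: length 11, Nim-value = 11
Branch 6: length 15, Nim-value = 15
Total Nim-value = XOR of all branch values:
0 XOR 14 = 14
14 XOR 2 = 12
12 XOR 2 = 14
14 XOR 3 = 13
13 XOR 11 = 6
6 XOR 15 = 9
Nim-value of the tree = 9

9


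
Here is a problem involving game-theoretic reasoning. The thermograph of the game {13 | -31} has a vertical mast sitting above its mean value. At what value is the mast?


Game = {13 | -31}, a switch {a | b} with numbers a > b.
Its thermograph has left wall a - t and right wall b + t, which meet at t = (a - b)/2, where both equal (a + b)/2. So the mast (mean value) is at (a + b)/2.
Mean = (13 + (-31))/2 = -18/2 = -9

-9


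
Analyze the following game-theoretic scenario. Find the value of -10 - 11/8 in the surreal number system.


x = -10, y = 11/8
Converting to common denominator: 8
x = -80/8, y = 11/8
x - y = -10 - 11/8 = -91/8

-91/8


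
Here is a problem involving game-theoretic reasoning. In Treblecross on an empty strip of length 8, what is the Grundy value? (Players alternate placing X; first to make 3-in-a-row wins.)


Treblecross: place X on empty cells; 3-in-a-row wins.
Playing within two cells of an existing X lets the opponent win at once, so sensible play treats the cells i-2..i+2 around each X as dead. The player left with no safe cell loses, so this is a normal-play take-away game on strips of safe cells.
Placing X at cell i (0-indexed) of a strip of k safe cells leaves independent strips of sizes max(0, i-2) and max(0, k-i-3). Hence G(k) = mex{ G(max(0,i-2)) XOR G(max(0,k-i-3)) : 0 <= i < k }, with G(0) = 0.
G(1): splits (0,0):0^0=0 -> mex({0}) = 1
G(2): splits (0,0):0^0=0 -> mex({0}) = 1
G(3): splits (0,0):0^0=0 -> mex({0}) = 1
G(4): splits (0,1):0^1=1 (0,0):0^0=0 -> mex({0, 1}) = 2
G(5): splits (0,2):0^1=1 (0,1):0^1=1 (0,0):0^0=0 -> mex({0, 1}) = 2
G(6) = mex({1}) = 0
G(7) = mex({0, 1, 2}) = 3
G(8) = mex({0, 1, 2}) = 3
Therefore G(8) = 3.

3


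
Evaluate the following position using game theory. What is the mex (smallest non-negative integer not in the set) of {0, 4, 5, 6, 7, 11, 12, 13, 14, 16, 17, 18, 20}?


Set = {0, 4, 5, 6, 7, 11, 12, 13, 14, 16, 17, 18, 20}
0 is in the set.
1 is NOT in the set. This is the mex.
mex = 1

1


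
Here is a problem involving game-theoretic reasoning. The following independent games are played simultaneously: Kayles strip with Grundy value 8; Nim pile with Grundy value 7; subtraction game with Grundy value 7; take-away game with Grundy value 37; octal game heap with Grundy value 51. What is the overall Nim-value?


By the Sprague-Grundy theorem, the Grundy value of a sum of games is the XOR of individual Grundy values.
Kayles strip: Grundy value = 8. Running XOR: 0 XOR 8 = 8
Nim pile: Grundy value = 7. Running XOR: 8 XOR 7 = 15
subtraction game: Grundy value = 7. Running XOR: 15 XOR 7 = 8
take-away game: Grundy value = 37. Running XOR: 8 XOR 37 = 45
octal game heap: Grundy value = 51. Running XOR: 45 XOR 51 = 30
The combined Grundy value is 30.

30


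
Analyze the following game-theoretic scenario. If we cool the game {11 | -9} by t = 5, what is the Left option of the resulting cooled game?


Original game: {11 | -9} (a switch {a | b} with a > b).
Cooling by t (for t below the temperature (a - b)/2 = 10) taxes each move by t: {a | b} cooled by t is {a - t | b + t}.
Cooling amount: t = 5
Cooled Left option: 11 - 5 = 6
Cooled Right option: -9 + 5 = -4
Cooled game: {6 | -4}
Left option = 6

6


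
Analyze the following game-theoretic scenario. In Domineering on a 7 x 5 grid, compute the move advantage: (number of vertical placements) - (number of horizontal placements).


Board is 7 x 5 (rows x cols).
Left (vertical) placements: (rows-1) * cols = 6 * 5 = 30
Right (horizontal) placements: rows * (cols-1) = 7 * 4 = 28
Advantage = Left - Right = 30 - 28 = 2

2


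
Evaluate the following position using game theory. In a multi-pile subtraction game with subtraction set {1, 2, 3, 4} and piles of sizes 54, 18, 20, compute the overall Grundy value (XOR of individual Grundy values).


Subtraction set: {1, 2, 3, 4}
For this subtraction set, G(n) = n mod 5 (period = max + 1 = 5).
Pile 1 (size 54): G(54) = 54 mod 5 = 4
Pile 2 (size 18): G(18) = 18 mod 5 = 3
Pile 3 (size 20): G(20) = 20 mod 5 = 0
Total Grundy value = XOR of all: 4 XOR 3 XOR 0 = 7

7


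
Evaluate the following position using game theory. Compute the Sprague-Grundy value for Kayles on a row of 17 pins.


Kayles: a move removes 1 or 2 adjacent pins from a contiguous row.
Removing pins from a row of k leaves two independent rows (a, b) with a + b = k - 1 (one pin) or a + b = k - 2 (two pins); an end removal gives a = 0.
By Sprague-Grundy, G(k) = mex{ G(a) XOR G(b) } over all these splits. G(0) = 0.
G(1): splits (0,0):0^0=0 -> mex({0}) = 1
G(2): splits (0,1):0^1=1 (0,0):0^0=0 -> mex({0, 1}) = 2
G(3): splits (0,2):0^2=2 (1,1):1^1=0 (0,1):0^1=1 -> mex({0, 1, 2}) = 3
G(4): splits (0,3):0^3=3 (1,2):1^2=3 (0,2):0^2=2 (1,1):1^1=0 -> mex({0, 2, 3}) = 1
G(5): splits (0,4):0^1=1 (1,3):1^3=2 (2,2):2^2=0 (0,3):0^3=3 (1,2):1^2=3 -> mex({0, 1, 2, 3}) = 4
G(6) = mex({0, 1, 2, 4}) = 3
G(7) = mex({0, 1, 3, 4, 5}) = 2
G(8) = mex({0, 2, 3, 5, 6}) = 1
G(9) = mex({0, 1, 2, 3, 6, 7}) = 4
G(10) = mex({0, 1, 3, 4, 5, 7}) = 2
G(11) = mex({0, 1, 2, 3, 4, 5}) = 6
G(12) = mex({0, 1, 2, 3, 5, 6, 7}) = 4
G(13) = mex({0, 2, 3, 4, 6, 7}) = 1
G(14) = mex({0, 1, 4, 5, 6, 7}) = 2
G(15) = mex({0, 1, 2, 3, 4, 5, 6}) = 7
G(16) = mex({0, 2, 3, 5, 6, 7}) = 1
G(17) = mex({0, 1, 2, 3, 5, 6, 7}) = 4
Therefore G(17) = 4.

4


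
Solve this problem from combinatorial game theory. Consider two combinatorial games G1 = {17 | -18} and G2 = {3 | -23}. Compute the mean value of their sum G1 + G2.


G1 = {17 | -18}, G2 = {3 | -23}
Each is a switch {a | b} with numbers a > b; its mean value is (a + b)/2, and mean value is additive over game sums: m(G1 + G2) = m(G1) + m(G2).
Mean of G1 = (17 + (-18))/2 = -1/2 = -1/2
Mean of G2 = (3 + (-23))/2 = -20/2 = -10
Mean of G1 + G2 = -1/2 + -10 = -21/2

-21/2


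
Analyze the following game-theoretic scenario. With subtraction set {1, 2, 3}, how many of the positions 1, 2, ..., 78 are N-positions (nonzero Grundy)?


Subtraction set S = {1, 2, 3}, so G(n) = n mod 4.
G(n) = 0 when n is a multiple of 4.
Multiples of 4 in [1, 78]: 19
N-positions (nonzero Grundy) = 78 - 19 = 59

59


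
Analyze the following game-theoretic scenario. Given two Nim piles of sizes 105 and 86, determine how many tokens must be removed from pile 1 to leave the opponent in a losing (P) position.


Piles: 105 and 86
Current XOR: 105 XOR 86 = 63 (non-zero, so this is an N-position).
To make the XOR zero, we need to find a move that balances the piles.
For pile 1 (size 105): target = 105 XOR 63 = 86
We reduce pile 1 from 105 to 86.
Tokens removed: 105 - 86 = 19
Verification: 86 XOR 86 = 0

19


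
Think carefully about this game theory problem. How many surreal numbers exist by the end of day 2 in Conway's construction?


Day 0: {|} = 0 is born. Count = 1.
Day n: the number of surreal numbers born by day n is 2^(n+1) - 1.
By day 0: 2^1 - 1 = 1
By day 1: 2^2 - 1 = 3
By day 2: 2^3 - 1 = 7
By day 2: 7 surreal numbers.

7


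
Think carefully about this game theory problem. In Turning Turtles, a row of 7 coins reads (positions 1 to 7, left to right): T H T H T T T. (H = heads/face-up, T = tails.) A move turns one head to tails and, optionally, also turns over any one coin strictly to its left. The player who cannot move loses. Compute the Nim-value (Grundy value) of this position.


Coins: T H T H T T T
Key fact: a single head at position k behaves exactly like a Nim heap of size k (turning it to T and optionally flipping a coin at j < k corresponds to moving the heap from k to j, or to 0), and heads combine as a disjunctive sum (two heads at the same place would cancel, matching j XOR j = 0). So the Nim-value is the XOR of the 1-indexed positions of the heads.
Face-up positions (1-indexed): [2, 4]
XOR 0 with 2: 0 XOR 2 = 2
XOR 2 with 4: 2 XOR 4 = 6
Nim-value = 6

6


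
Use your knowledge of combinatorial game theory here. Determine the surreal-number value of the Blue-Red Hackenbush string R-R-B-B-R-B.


Edges (from ground): R-R-B-B-R-B
By Berlekamp's sign-expansion rule, a Blue-Red Hackenbush stalk has the value of the surreal number whose sign sequence is the edge sequence with B -> + and R -> -.
Sign sequence: --++-+
Trace the sign expansion in the surreal number tree, starting from 0:
Edge 1: R (sign -) -> bounds (-inf, 0), value = -1
Edge 2: R (sign -) -> bounds (-inf, -1), value = -2
Edge 3: B (sign +) -> bounds (-2, -1), value = -3/2
Edge 4: B (sign +) -> bounds (-3/2, -1), value = -5/4
Edge 5: R (sign -) -> bounds (-3/2, -5/4), value = -11/8
Edge 6: B (sign +) -> bounds (-11/8, -5/4), value = -21/16
Game value = -21/16

-21/16


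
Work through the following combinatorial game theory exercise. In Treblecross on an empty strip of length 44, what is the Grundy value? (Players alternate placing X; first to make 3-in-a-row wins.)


Treblecross: place X on empty cells; 3-in-a-row wins.
Playing within two cells of an existing X lets the opponent win at once, so sensible play treats the cells i-2..i+2 around each X as dead. The player left with no safe cell loses, so this is a normal-play take-away game on strips of safe cells.
Placing X at cell i (0-indexed) of a strip of k safe cells leaves independent strips of sizes max(0, i-2) and max(0, k-i-3). Hence G(k) = mex{ G(max(0,i-2)) XOR G(max(0,k-i-3)) : 0 <= i < k }, with G(0) = 0.
G(1): splits (0,0):0^0=0 -> mex({0}) = 1
G(2): splits (0,0):0^0=0 -> mex({0}) = 1
G(3): splits (0,0):0^0=0 -> mex({0}) = 1
G(4): splits (0,1):0^1=1 (0,0):0^0=0 -> mex({0, 1}) = 2
G(5): splits (0,2):0^1=1 (0,1):0^1=1 (0,0):0^0=0 -> mex({0, 1}) = 2
G(6) = mex({1}) = 0
G(7) = mex({0, 1, 2}) = 3
G(8) = mex({0, 1, 2}) = 3
G(9) = mex({0, 2}) = 1
G(10) = mex({0, 2, 3}) = 1
G(11) = mex({0, 3}) = 1
G(12) = mex({1, 3}) = 0
G(13) = mex({0, 1, 2, 3}) = 4
G(14) = mex({0, 1, 2}) = 3
G(15) = mex({0, 1, 2}) = 3
G(16) = mex({0, 1, 2, 4}) = 3
G(17) = mex({0, 1, 3, 4}) = 2
G(18) = mex({0, 1, 3, 4}) = 2
G(19) = mex({0, 1, 3, 5}) = 2
G(20) = mex({0, 1, 2, 3, 5}) = 4
G(21) = mex({0, 1, 2, 3, 5}) = 4
G(22) = mex({1, 2, 6}) = 0
G(23) = mex({0, 1, 2, 3, 4, 6}) = 5
G(24) = mex({0, 1, 2, 3, 4}) = 5
G(25) = mex({0, 1, 3, 4, 7}) = 2
G(26) = mex({0, 1, 3, 4, 5, 7}) = 2
G(27) = mex({0, 1, 3, 5}) = 2
G(28) = mex({0, 1, 2, 5}) = 3
G(29) = mex({0, 1, 2, 4, 5, 6}) = 3
G(30) = mex({1, 2, 4, 6}) = 0
G(31) = mex({0, 1, 2, 3, 4, 6}) = 5
G(32) = mex({1, 2, 3, 4, 7}) = 0
G(33) = mex({0, 3, 7}) = 1
G(34) = mex({0, 2, 3, 5, 7}) = 1
G(35) = mex({0, 2, 3, 5, 6}) = 1
G(36) = mex({0, 1, 2, 5, 6}) = 3
G(37) = mex({0, 1, 2, 4, 5, 6}) = 3
G(38) = mex({0, 1, 2, 4}) = 3
G(39) = mex({0, 1, 2, 3, 4, 7}) = 5
G(40) = mex({0, 1, 2, 3, 4, 5, 7}) = 6
G(41) = mex({0, 1, 2, 3, 5, 7}) = 4
G(42) = mex({0, 1, 2, 3, 5, 6, 7}) = 4
G(43) = mex({0, 2, 3, 5, 6}) = 1
G(44) = mex({1, 2, 3, 4, 5, 6}) = 0
Therefore G(44) = 0.

0


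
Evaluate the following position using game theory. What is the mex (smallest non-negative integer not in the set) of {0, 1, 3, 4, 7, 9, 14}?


Set = {0, 1, 3, 4, 7, 9, 14}
0 is in the set.
1 is in the set.
2 is NOT in the set. This is the mex.
mex = 2

2


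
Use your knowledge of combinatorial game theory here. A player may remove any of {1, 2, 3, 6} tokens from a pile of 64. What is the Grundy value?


The subtraction set is S = {1, 2, 3, 6}.
G(k) = mex{ G(k - s) : s in S, s <= k }. We compute iteratively: G(0) = 0.
G(1) = mex({0}) = 1
G(2) = mex({0, 1}) = 2
G(3) = mex({0, 1, 2}) = 3
G(4) = mex({1, 2, 3}) = 0
G(5) = mex({0, 2, 3}) = 1
G(6) = mex({0, 1, 3}) = 2
G(7) = mex({0, 1, 2}) = 3
G(8) = mex({1, 2, 3}) = 0
G(9) = mex({0, 2, 3}) = 1
Observe that G(4)..G(9) = 0, 1, 2, 3, 0, 1 repeats G(0)..G(5) = 0, 1, 2, 3, 0, 1.
For k >= max(S) = 6, G(k) is determined by the previous 6 values G(k-6)..G(k-1); a window of 6 consecutive values has recurred shifted by 4, so by induction G(k + 4) = G(k) for all k >= 0: the sequence is periodic from the start with period 4.
One period: G(0..3) = 0, 1, 2, 3.
64 mod 4 = 0, so G(64) = G(0) = 0.

0


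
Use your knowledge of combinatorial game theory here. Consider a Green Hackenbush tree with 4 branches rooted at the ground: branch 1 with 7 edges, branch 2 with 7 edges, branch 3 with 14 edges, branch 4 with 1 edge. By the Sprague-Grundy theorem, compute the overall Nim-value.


The tree has 4 branches from the ground vertex.
In Green Hackenbush, the Nim-value of a simple path of length k is k.
Branch 1: length 7, Nim-value = 7
Branch 2: length 7, Nim-value = 7
Branch 3: length 14, Nim-value = 14
Branch 4: length 1, Nim-value = 1
Total Nim-value = XOR of all branch values:
0 XOR 7 = 7
7 XOR 7 = 0
0 XOR 14 = 14
14 XOR 1 = 15
Nim-value of the tree = 15

15


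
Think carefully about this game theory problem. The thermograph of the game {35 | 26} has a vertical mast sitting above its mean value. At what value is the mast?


Game = {35 | 26}, a switch {a | b} with numbers a > b.
Its thermograph has left wall a - t and right wall b + t, which meet at t = (a - b)/2, where both equal (a + b)/2. So the mast (mean value) is at (a + b)/2.
Mean = (35 + (26))/2 = 61/2 = 61/2

61/2


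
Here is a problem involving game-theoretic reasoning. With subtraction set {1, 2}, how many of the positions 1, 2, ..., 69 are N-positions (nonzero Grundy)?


Subtraction set S = {1, 2}, so G(n) = n mod 3.
G(n) = 0 when n is a multiple of 3.
Multiples of 3 in [1, 69]: 23
N-positions (nonzero Grundy) = 69 - 23 = 46

46


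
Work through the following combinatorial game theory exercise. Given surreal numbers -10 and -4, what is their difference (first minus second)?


x = -10, y = -4
x - y = -10 - -4 = -6

-6


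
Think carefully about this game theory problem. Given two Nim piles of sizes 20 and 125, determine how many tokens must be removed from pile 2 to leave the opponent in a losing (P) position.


Piles: 20 and 125
Current XOR: 20 XOR 125 = 105 (non-zero, so this is an N-position).
To make the XOR zero, we need to find a move that balances the piles.
For pile 2 (size 125): target = 125 XOR 105 = 20
We reduce pile 2 from 125 to 20.
Tokens removed: 125 - 20 = 105
Verification: 20 XOR 20 = 0

105


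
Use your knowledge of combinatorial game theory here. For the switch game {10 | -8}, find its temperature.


The game is {10 | -8}, a switch {a | b} with numbers a > b.
Cooling {a | b} by t gives {a - t | b + t}, which stops being hot when a - t = b + t, i.e. at t = (a - b)/2. So the temperature of a switch is (a - b)/2.
Temperature = (Left option - Right option) / 2
= (10 - (-8)) / 2
= 18 / 2
= 9

9


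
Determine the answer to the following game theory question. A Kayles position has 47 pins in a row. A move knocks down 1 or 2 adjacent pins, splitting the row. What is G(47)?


Kayles: a move removes 1 or 2 adjacent pins from a contiguous row.
Removing pins from a row of k leaves two independent rows (a, b) with a + b = k - 1 (one pin) or a + b = k - 2 (two pins); an end removal gives a = 0.
By Sprague-Grundy, G(k) = mex{ G(a) XOR G(b) } over all these splits. G(0) = 0.
G(1): splits (0,0):0^0=0 -> mex({0}) = 1
G(2): splits (0,1):0^1=1 (0,0):0^0=0 -> mex({0, 1}) = 2
G(3): splits (0,2):0^2=2 (1,1):1^1=0 (0,1):0^1=1 -> mex({0, 1, 2}) = 3
G(4): splits (0,3):0^3=3 (1,2):1^2=3 (0,2):0^2=2 (1,1):1^1=0 -> mex({0, 2, 3}) = 1
G(5): splits (0,4):0^1=1 (1,3):1^3=2 (2,2):2^2=0 (0,3):0^3=3 (1,2):1^2=3 -> mex({0, 1, 2, 3}) = 4
G(6) = mex({0, 1, 2, 4}) = 3
G(7) = mex({0, 1, 3, 4, 5}) = 2
G(8) = mex({0, 2, 3, 5, 6}) = 1
G(9) = mex({0, 1, 2, 3, 6, 7}) = 4
G(10) = mex({0, 1, 3, 4, 5, 7}) = 2
G(11) = mex({0, 1, 2, 3, 4, 5}) = 6
G(12) = mex({0, 1, 2, 3, 5, 6, 7}) = 4
G(13) = mex({0, 2, 3, 4, 6, 7}) = 1
G(14) = mex({0, 1, 4, 5, 6, 7}) = 2
G(15) = mex({0, 1, 2, 3, 4, 5, 6}) = 7
G(16) = mex({0, 2, 3, 5, 6, 7}) = 1
G(17) = mex({0, 1, 2, 3, 5, 6, 7}) = 4
G(18) = mex({0, 1, 2, 4, 5, 6}) = 3
G(19) = mex({0, 1, 3, 4, 5, 7}) = 2
G(20) = mex({0, 2, 3, 4, 5, 6, 7}) = 1
G(21) = mex({0, 1, 2, 3, 5, 6, 7}) = 4
G(22) = mex({0, 1, 2, 3, 4, 5, 7}) = 6
G(23) = mex({0, 1, 2, 3, 4, 5, 6}) = 7
G(24) = mex({0, 1, 2, 3, 5, 6, 7}) = 4
G(25) = mex({0, 2, 3, 4, 6, 7}) = 1
G(26) = mex({0, 1, 3, 4, 5, 6, 7}) = 2
G(27) = mex({0, 1, 2, 3, 4, 5, 6, 7}) = 8
G(28) = mex({0, 1, 2, 3, 4, 6, 7, 8}) = 5
G(29) = mex({0, 1, 2, 3, 5, 6, 7, 8, 9}) = 4
G(30) = mex({0, 1, 2, 3, 4, 5, 6, 9, 10}) = 7
G(31) = mex({0, 1, 3, 4, 5, 7, 10, 11}) = 2
G(32) = mex({0, 2, 3, 4, 5, 6, 7, 9, 11}) = 1
G(33) = mex({0, 1, 2, 3, 4, 5, 6, 7, 9, 12}) = 8
G(34) = mex({0, 1, 2, 3, 4, 5, 7, 8, 11, 12}) = 6
G(35) = mex({0, 1, 2, 3, 4, 5, 6, 8, 9, 10, 11}) = 7
G(36) = mex({0, 1, 2, 3, 5, 6, 7, 9, 10}) = 4
G(37) = mex({0, 2, 3, 4, 6, 7, 9, 10, 11, 12}) = 1
G(38) = mex({0, 1, 3, 4, 5, 6, 7, 9, 10, 11, 12}) = 2
G(39) = mex({0, 1, 2, 4, 5, 6, 7, 9, 10, 12, 14}) = 3
G(40) = mex({0, 2, 3, 4, 6, 7, 11, 12, 14}) = 1
G(41) = mex({0, 1, 2, 3, 5, 6, 7, 9, 10, 11, 12}) = 4
G(42) = mex({0, 1, 2, 3, 4, 5, 6, 9, 10}) = 7
G(43) = mex({0, 1, 3, 4, 5, 7, 9, 10, 12, 15}) = 2
G(44) = mex({0, 2, 3, 4, 5, 6, 7, 9, 10, 12, 15}) = 1
G(45) = mex({0, 1, 2, 3, 4, 5, 6, 7, 9, 10, 12, 14}) = 8
G(46) = mex({0, 1, 3, 4, 5, 7, 8, 11, 12, 14}) = 2
G(47) = mex({0, 1, 2, 3, 4, 5, 6, 8, 9, 10, 11, 12}) = 7
Therefore G(47) = 7.

7


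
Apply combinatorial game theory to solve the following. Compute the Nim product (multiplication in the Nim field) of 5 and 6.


Nim multiplication is bilinear over XOR: (u XOR v) * w = (u*w) XOR (v*w).
So we split each operand into its bit components and XOR the pairwise Nim products.
5 = 1 + 4 (as XOR of powers of 2).
6 = 2 + 4 (as XOR of powers of 2).
Using the standard Nim-product table on single bits:
  2*2 = 3,   2*4 = 8,   2*8 = 12,
  4*4 = 6,   4*8 = 11,  8*8 = 13,
and  1*x = x (identity), k*l = l*k (commutative).
Pairwise Nim products:
  1 * 2 = 2
  1 * 4 = 4
  4 * 2 = 8
  4 * 4 = 6
XOR them: 2 XOR 4 XOR 8 XOR 6 = 8.
Result: 5 * 6 = 8 (in Nim).

8


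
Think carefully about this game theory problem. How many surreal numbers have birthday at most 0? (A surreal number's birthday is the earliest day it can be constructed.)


Day 0: {|} = 0 is born. Count = 1.
Day n: the number of surreal numbers born by day n is 2^(n+1) - 1.
By day 0: 2^1 - 1 = 1
By day 0: 1 surreal numbers.

1


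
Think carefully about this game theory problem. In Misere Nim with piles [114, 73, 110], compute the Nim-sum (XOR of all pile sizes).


We need the XOR (exclusive or) of all pile sizes.
After XOR-ing pile 1 (size 114): 0 XOR 114 = 114
After XOR-ing pile 2 (size 73): 114 XOR 73 = 59
After XOR-ing pile 3 (size 110): 59 XOR 110 = 85
The Nim-value of this position is 85.

85


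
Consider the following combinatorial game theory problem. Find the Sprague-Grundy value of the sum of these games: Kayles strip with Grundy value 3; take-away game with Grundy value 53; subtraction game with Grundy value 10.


By the Sprague-Grundy theorem, the Grundy value of a sum of games is the XOR of individual Grundy values.
Kayles strip: Grundy value = 3. Running XOR: 0 XOR 3 = 3
take-away game: Grundy value = 53. Running XOR: 3 XOR 53 = 54
subtraction game: Grundy value = 10. Running XOR: 54 XOR 10 = 60
The combined Grundy value is 60.

60


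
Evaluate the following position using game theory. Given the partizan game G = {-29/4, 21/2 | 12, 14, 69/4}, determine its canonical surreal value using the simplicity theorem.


Left options: {-29/4, 21/2}, max = 21/2
Right options: {12, 14, 69/4}, min = 12
All options are numbers and max(Left) < min(Right), so by the simplicity theorem the value is the simplest (earliest-born) number strictly between 21/2 and 12.
The only integer strictly between 21/2 and 12 is 11.
No non-integer in the interval can be simpler: if x is a non-integer in the interval, then floor(x) or ceil(x) also lies in the interval (the interval contains an integer), and both are proper prefixes of x's sign expansion, i.e. born earlier. So the game value is 11.
Game value = 11

11


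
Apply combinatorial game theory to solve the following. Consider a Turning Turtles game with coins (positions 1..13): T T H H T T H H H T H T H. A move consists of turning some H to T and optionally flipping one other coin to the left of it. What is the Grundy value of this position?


Coins: T T H H T T H H H T H T H
Key fact: a single head at position k behaves exactly like a Nim heap of size k (turning it to T and optionally flipping a coin at j < k corresponds to moving the heap from k to j, or to 0), and heads combine as a disjunctive sum (two heads at the same place would cancel, matching j XOR j = 0). So the Nim-value is the XOR of the 1-indexed positions of the heads.
Face-up positions (1-indexed): [3, 4, 7, 8, 9, 11, 13]
XOR 0 with 3: 0 XOR 3 = 3
XOR 3 with 4: 3 XOR 4 = 7
XOR 7 with 7: 7 XOR 7 = 0
XOR 0 with 8: 0 XOR 8 = 8
XOR 8 with 9: 8 XOR 9 = 1
XOR 1 with 11: 1 XOR 11 = 10
XOR 10 with 13: 10 XOR 13 = 7
Nim-value = 7

7


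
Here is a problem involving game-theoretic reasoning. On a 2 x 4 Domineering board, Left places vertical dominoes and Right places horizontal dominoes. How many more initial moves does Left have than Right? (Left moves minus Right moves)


Board is 2 x 4 (rows x cols).
Left (vertical) placements: (rows-1) * cols = 1 * 4 = 4
Right (horizontal) placements: rows * (cols-1) = 2 * 3 = 6
Advantage = Left - Right = 4 - 6 = -2

-2


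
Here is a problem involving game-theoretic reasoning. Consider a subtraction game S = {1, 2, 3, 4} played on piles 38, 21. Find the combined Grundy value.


Subtraction set: {1, 2, 3, 4}
For this subtraction set, G(n) = n mod 5 (period = max + 1 = 5).
Pile 1 (size 38): G(38) = 38 mod 5 = 3
Pile 2 (size 21): G(21) = 21 mod 5 = 1
Total Grundy value = XOR of all: 3 XOR 1 = 2

2


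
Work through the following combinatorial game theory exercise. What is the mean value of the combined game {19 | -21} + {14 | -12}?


G1 = {19 | -21}, G2 = {14 | -12}
Each is a switch {a | b} with numbers a > b; its mean value is (a + b)/2, and mean value is additive over game sums: m(G1 + G2) = m(G1) + m(G2).
Mean of G1 = (19 + (-21))/2 = -2/2 = -1
Mean of G2 = (14 + (-12))/2 = 2/2 = 1
Mean of G1 + G2 = -1 + 1 = 0

0


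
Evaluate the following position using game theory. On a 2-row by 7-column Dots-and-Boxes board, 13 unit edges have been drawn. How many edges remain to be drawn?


Grid: 2 x 7 boxes, i.e. 3 rows and 8 columns of dots.
Horizontal edges: (rows + 1) * cols = 3 * 7 = 21
Vertical edges: rows * (cols + 1) = 2 * 8 = 16
Total edges: 21 + 16 = 37
Edges drawn: 13
Remaining: 37 - 13 = 24

24


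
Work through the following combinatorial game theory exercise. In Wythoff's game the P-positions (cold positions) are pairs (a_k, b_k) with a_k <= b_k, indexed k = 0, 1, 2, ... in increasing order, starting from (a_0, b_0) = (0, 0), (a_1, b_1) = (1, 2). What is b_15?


By Wythoff's theorem, a_k = floor(k * phi) and b_k = floor(k * phi^2) = a_k + k, where phi = (1 + sqrt(5))/2 is the golden ratio.
phi = (1 + sqrt(5))/2 = 1.618034
phi^2 = phi + 1 = 2.618034
k = 15
k * phi^2 = 15 * 2.618034 = 39.270510
b_15 = floor(k * phi^2) = 39 (check: a_15 + k = 24 + 15 = 39)

39


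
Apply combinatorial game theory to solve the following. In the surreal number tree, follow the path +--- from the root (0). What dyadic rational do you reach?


Sign expansion: +---
Rule: track bounds (lo, hi), initially (-inf, +inf). On '+', the current value becomes lo and we move to the simplest number in (value, hi): value + 1 if hi = +inf, otherwise the midpoint (value + hi)/2. On '-', the current value becomes hi and we move to value - 1 if lo = -inf, otherwise the midpoint (lo + value)/2.
Start at 0.
Step 1: sign = +, move right. Bounds: (0, +inf). Value = 1
Step 2: sign = -, move left. Bounds: (0, 1). Value = 1/2
Step 3: sign = -, move left. Bounds: (0, 1/2). Value = 1/4
Step 4: sign = -, move left. Bounds: (0, 1/4). Value = 1/8
The surreal number with sign expansion +--- is 1/8.

1/8


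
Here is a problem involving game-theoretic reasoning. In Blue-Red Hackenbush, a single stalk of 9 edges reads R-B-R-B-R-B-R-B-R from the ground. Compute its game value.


Edges (from ground): R-B-R-B-R-B-R-B-R
By Berlekamp's sign-expansion rule, a Blue-Red Hackenbush stalk has the value of the surreal number whose sign sequence is the edge sequence with B -> + and R -> -.
Sign sequence: -+-+-+-+-
Trace the sign expansion in the surreal number tree, starting from 0:
Edge 1: R (sign -) -> bounds (-inf, 0), value = -1
Edge 2: B (sign +) -> bounds (-1, 0), value = -1/2
Edge 3: R (sign -) -> bounds (-1, -1/2), value = -3/4
Edge 4: B (sign +) -> bounds (-3/4, -1/2), value = -5/8
Edge 5: R (sign -) -> bounds (-3/4, -5/8), value = -11/16
Edge 6: B (sign +) -> bounds (-11/16, -5/8), value = -21/32
Edge 7: R (sign -) -> bounds (-11/16, -21/32), value = -43/64
Edge 8: B (sign +) -> bounds (-43/64, -21/32), value = -85/128
Edge 9: R (sign -) -> bounds (-43/64, -85/128), value = -171/256
Game value = -171/256

-171/256


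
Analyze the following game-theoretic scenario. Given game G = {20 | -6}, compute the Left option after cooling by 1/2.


Original game: {20 | -6} (a switch {a | b} with a > b).
Cooling by t (for t below the temperature (a - b)/2 = 13) taxes each move by t: {a | b} cooled by t is {a - t | b + t}.
Cooling amount: t = 1/2
Cooled Left option: 20 - 1/2 = 39/2
Cooled Right option: -6 + 1/2 = -11/2
Cooled game: {39/2 | -11/2}
Left option = 39/2

39/2


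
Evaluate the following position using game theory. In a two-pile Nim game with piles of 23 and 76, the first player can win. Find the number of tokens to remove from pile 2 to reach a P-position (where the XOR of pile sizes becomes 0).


Piles: 23 and 76
Current XOR: 23 XOR 76 = 91 (non-zero, so this is an N-position).
To make the XOR zero, we need to find a move that balances the piles.
For pile 2 (size 76): target = 76 XOR 91 = 23
We reduce pile 2 from 76 to 23.
Tokens removed: 76 - 23 = 53
Verification: 23 XOR 23 = 0

53


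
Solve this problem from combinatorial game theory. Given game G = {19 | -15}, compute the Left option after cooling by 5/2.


Original game: {19 | -15} (a switch {a | b} with a > b).
Cooling by t (for t below the temperature (a - b)/2 = 17) taxes each move by t: {a | b} cooled by t is {a - t | b + t}.
Cooling amount: t = 5/2
Cooled Left option: 19 - 5/2 = 33/2
Cooled Right option: -15 + 5/2 = -25/2
Cooled game: {33/2 | -25/2}
Left option = 33/2

33/2


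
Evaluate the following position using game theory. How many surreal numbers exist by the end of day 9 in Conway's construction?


Day 0: {|} = 0 is born. Count = 1.
Day n: the number of surreal numbers born by day n is 2^(n+1) - 1.
By day 0: 2^1 - 1 = 1
By day 1: 2^2 - 1 = 3
By day 2: 2^3 - 1 = 7
By day 3: 2^4 - 1 = 15
By day 4: 2^5 - 1 = 31
By day 5: 2^6 - 1 = 63
By day 6: 2^7 - 1 = 127
By day 7: 2^8 - 1 = 255
By day 8: 2^9 - 1 = 511
By day 9: 2^10 - 1 = 1023
By day 9: 1023 surreal numbers.

1023


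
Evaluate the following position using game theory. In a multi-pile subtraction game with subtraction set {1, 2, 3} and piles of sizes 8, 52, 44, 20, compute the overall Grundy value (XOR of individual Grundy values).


Subtraction set: {1, 2, 3}
For this subtraction set, G(n) = n mod 4 (period = max + 1 = 4).
Pile 1 (size 8): G(8) = 8 mod 4 = 0
Pile 2 (size 52): G(52) = 52 mod 4 = 0
Pile 3 (size 44): G(44) = 44 mod 4 = 0
Pile 4 (size 20): G(20) = 20 mod 4 = 0
Total Grundy value = XOR of all: 0 XOR 0 XOR 0 XOR 0 = 0

0


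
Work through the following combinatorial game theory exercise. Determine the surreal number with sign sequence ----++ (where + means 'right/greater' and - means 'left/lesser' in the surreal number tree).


Sign expansion: ----++
Rule: track bounds (lo, hi), initially (-inf, +inf). On '+', the current value becomes lo and we move to the simplest number in (value, hi): value + 1 if hi = +inf, otherwise the midpoint (value + hi)/2. On '-', the current value becomes hi and we move to value - 1 if lo = -inf, otherwise the midpoint (lo + value)/2.
Start at 0.
Step 1: sign = -, move left. Bounds: (-inf, 0). Value = -1
Step 2: sign = -, move left. Bounds: (-inf, -1). Value = -2
Step 3: sign = -, move left. Bounds: (-inf, -2). Value = -3
Step 4: sign = -, move left. Bounds: (-inf, -3). Value = -4
Step 5: sign = +, move right. Bounds: (-4, -3). Value = -7/2
Step 6: sign = +, move right. Bounds: (-7/2, -3). Value = -13/4
The surreal number with sign expansion ----++ is -13/4.

-13/4


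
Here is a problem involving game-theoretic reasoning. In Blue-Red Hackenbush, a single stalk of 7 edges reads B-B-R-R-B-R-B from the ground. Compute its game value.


Edges (from ground): B-B-R-R-B-R-B
By Berlekamp's sign-expansion rule, a Blue-Red Hackenbush stalk has the value of the surreal number whose sign sequence is the edge sequence with B -> + and R -> -.
Sign sequence: ++--+-+
Trace the sign expansion in the surreal number tree, starting from 0:
Edge 1: B (sign +) -> bounds (0, +inf), value = 1
Edge 2: B (sign +) -> bounds (1, +inf), value = 2
Edge 3: R (sign -) -> bounds (1, 2), value = 3/2
Edge 4: R (sign -) -> bounds (1, 3/2), value = 5/4
Edge 5: B (sign +) -> bounds (5/4, 3/2), value = 11/8
Edge 6: R (sign -) -> bounds (5/4, 11/8), value = 21/16
Edge 7: B (sign +) -> bounds (21/16, 11/8), value = 43/32
Game value = 43/32

43/32


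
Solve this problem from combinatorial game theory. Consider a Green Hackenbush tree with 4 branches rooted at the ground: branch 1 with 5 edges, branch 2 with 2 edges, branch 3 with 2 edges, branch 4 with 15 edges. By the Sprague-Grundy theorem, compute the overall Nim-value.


The tree has 4 branches from the ground vertex.
In Green Hackenbush, the Nim-value of a simple path of length k is k.
Branch 1: length 5, Nim-value = 5
Branch 2: length 2, Nim-value = 2
Branch 3: length 2, Nim-value = 2
Branch 4: length 15, Nim-value = 15
Total Nim-value = XOR of all branch values:
0 XOR 5 = 5
5 XOR 2 = 7
7 XOR 2 = 5
5 XOR 15 = 10
Nim-value of the tree = 10

10


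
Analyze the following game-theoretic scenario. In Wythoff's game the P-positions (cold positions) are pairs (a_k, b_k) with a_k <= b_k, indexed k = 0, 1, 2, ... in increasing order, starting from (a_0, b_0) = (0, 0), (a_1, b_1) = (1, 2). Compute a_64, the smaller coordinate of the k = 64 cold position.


By Wythoff's theorem, a_k = floor(k * phi) and b_k = floor(k * phi^2) = a_k + k, where phi = (1 + sqrt(5))/2 is the golden ratio.
phi = (1 + sqrt(5))/2 = 1.618034
k = 64
k * phi = 64 * 1.618034 = 103.554175
a_64 = floor(k * phi) = 103

103


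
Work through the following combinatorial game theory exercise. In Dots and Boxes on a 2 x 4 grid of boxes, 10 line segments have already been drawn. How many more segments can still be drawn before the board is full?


Grid: 2 x 4 boxes, i.e. 3 rows and 5 columns of dots.
Horizontal edges: (rows + 1) * cols = 3 * 4 = 12
Vertical edges: rows * (cols + 1) = 2 * 5 = 10
Total edges: 12 + 10 = 22
Edges drawn: 10
Remaining: 22 - 10 = 12

12


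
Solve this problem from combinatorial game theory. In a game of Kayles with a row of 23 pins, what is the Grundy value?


Kayles: a move removes 1 or 2 adjacent pins from a contiguous row.
Removing pins from a row of k leaves two independent rows (a, b) with a + b = k - 1 (one pin) or a + b = k - 2 (two pins); an end removal gives a = 0.
By Sprague-Grundy, G(k) = mex{ G(a) XOR G(b) } over all these splits. G(0) = 0.
G(1): splits (0,0):0^0=0 -> mex({0}) = 1
G(2): splits (0,1):0^1=1 (0,0):0^0=0 -> mex({0, 1}) = 2
G(3): splits (0,2):0^2=2 (1,1):1^1=0 (0,1):0^1=1 -> mex({0, 1, 2}) = 3
G(4): splits (0,3):0^3=3 (1,2):1^2=3 (0,2):0^2=2 (1,1):1^1=0 -> mex({0, 2, 3}) = 1
G(5): splits (0,4):0^1=1 (1,3):1^3=2 (2,2):2^2=0 (0,3):0^3=3 (1,2):1^2=3 -> mex({0, 1, 2, 3}) = 4
G(6) = mex({0, 1, 2, 4}) = 3
G(7) = mex({0, 1, 3, 4, 5}) = 2
G(8) = mex({0, 2, 3, 5, 6}) = 1
G(9) = mex({0, 1, 2, 3, 6, 7}) = 4
G(10) = mex({0, 1, 3, 4, 5, 7}) = 2
G(11) = mex({0, 1, 2, 3, 4, 5}) = 6
G(12) = mex({0, 1, 2, 3, 5, 6, 7}) = 4
G(13) = mex({0, 2, 3, 4, 6, 7}) = 1
G(14) = mex({0, 1, 4, 5, 6, 7}) = 2
G(15) = mex({0, 1, 2, 3, 4, 5, 6}) = 7
G(16) = mex({0, 2, 3, 5, 6, 7}) = 1
G(17) = mex({0, 1, 2, 3, 5, 6, 7}) = 4
G(18) = mex({0, 1, 2, 4, 5, 6}) = 3
G(19) = mex({0, 1, 3, 4, 5, 7}) = 2
G(20) = mex({0, 2, 3, 4, 5, 6, 7}) = 1
G(21) = mex({0, 1, 2, 3, 5, 6, 7}) = 4
G(22) = mex({0, 1, 2, 3, 4, 5, 7}) = 6
G(23) = mex({0, 1, 2, 3, 4, 5, 6}) = 7
Therefore G(23) = 7.

7


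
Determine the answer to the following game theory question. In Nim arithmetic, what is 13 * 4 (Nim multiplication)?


Nim multiplication is bilinear over XOR: (u XOR v) * w = (u*w) XOR (v*w).
So we split each operand into its bit components and XOR the pairwise Nim products.
13 = 1 + 4 + 8 (as XOR of powers of 2).
4 = 4 (as XOR of powers of 2).
Using the standard Nim-product table on single bits:
  2*2 = 3,   2*4 = 8,   2*8 = 12,
  4*4 = 6,   4*8 = 11,  8*8 = 13,
and  1*x = x (identity), k*l = l*k (commutative).
Pairwise Nim products:
  1 * 4 = 4
  4 * 4 = 6
  8 * 4 = 11
XOR them: 4 XOR 6 XOR 11 = 9.
Result: 13 * 4 = 9 (in Nim).

9


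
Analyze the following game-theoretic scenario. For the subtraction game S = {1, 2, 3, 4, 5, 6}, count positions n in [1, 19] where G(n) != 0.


Subtraction set S = {1, 2, 3, 4, 5, 6}, so G(n) = n mod 7.
G(n) = 0 when n is a multiple of 7.
Multiples of 7 in [1, 19]: 2
N-positions (nonzero Grundy) = 19 - 2 = 17

17


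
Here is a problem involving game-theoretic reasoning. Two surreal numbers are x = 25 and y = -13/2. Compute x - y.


x = 25, y = -13/2
Converting to common denominator: 2
x = 50/2, y = -13/2
x - y = 25 - -13/2 = 63/2

63/2


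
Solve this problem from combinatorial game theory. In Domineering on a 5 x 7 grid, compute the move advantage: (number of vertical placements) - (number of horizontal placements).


Board is 5 x 7 (rows x cols).
Left (vertical) placements: (rows-1) * cols = 4 * 7 = 28
Right (horizontal) placements: rows * (cols-1) = 5 * 6 = 30
Advantage = Left - Right = 28 - 30 = -2

-2


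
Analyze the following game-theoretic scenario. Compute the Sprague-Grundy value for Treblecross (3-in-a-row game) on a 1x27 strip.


Treblecross: place X on empty cells; 3-in-a-row wins.
Playing within two cells of an existing X lets the opponent win at once, so sensible play treats the cells i-2..i+2 around each X as dead. The player left with no safe cell loses, so this is a normal-play take-away game on strips of safe cells.
Placing X at cell i (0-indexed) of a strip of k safe cells leaves independent strips of sizes max(0, i-2) and max(0, k-i-3). Hence G(k) = mex{ G(max(0,i-2)) XOR G(max(0,k-i-3)) : 0 <= i < k }, with G(0) = 0.
G(1): splits (0,0):0^0=0 -> mex({0}) = 1
G(2): splits (0,0):0^0=0 -> mex({0}) = 1
G(3): splits (0,0):0^0=0 -> mex({0}) = 1
G(4): splits (0,1):0^1=1 (0,0):0^0=0 -> mex({0, 1}) = 2
G(5): splits (0,2):0^1=1 (0,1):0^1=1 (0,0):0^0=0 -> mex({0, 1}) = 2
G(6) = mex({1}) = 0
G(7) = mex({0, 1, 2}) = 3
G(8) = mex({0, 1, 2}) = 3
G(9) = mex({0, 2}) = 1
G(10) = mex({0, 2, 3}) = 1
G(11) = mex({0, 3}) = 1
G(12) = mex({1, 3}) = 0
G(13) = mex({0, 1, 2, 3}) = 4
G(14) = mex({0, 1, 2}) = 3
G(15) = mex({0, 1, 2}) = 3
G(16) = mex({0, 1, 2, 4}) = 3
G(17) = mex({0, 1, 3, 4}) = 2
G(18) = mex({0, 1, 3, 4}) = 2
G(19) = mex({0, 1, 3, 5}) = 2
G(20) = mex({0, 1, 2, 3, 5}) = 4
G(21) = mex({0, 1, 2, 3, 5}) = 4
G(22) = mex({1, 2, 6}) = 0
G(23) = mex({0, 1, 2, 3, 4, 6}) = 5
G(24) = mex({0, 1, 2, 3, 4}) = 5
G(25) = mex({0, 1, 3, 4, 7}) = 2
G(26) = mex({0, 1, 3, 4, 5, 7}) = 2
G(27) = mex({0, 1, 3, 5}) = 2
Therefore G(27) = 2.

2
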